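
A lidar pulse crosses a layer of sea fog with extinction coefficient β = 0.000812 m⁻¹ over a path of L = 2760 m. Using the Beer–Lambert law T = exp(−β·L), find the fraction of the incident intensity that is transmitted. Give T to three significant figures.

0.106

τ = β·L = 0.000812 × 2760 = 2.2411.
T = exp(−2.2411) = 0.1063.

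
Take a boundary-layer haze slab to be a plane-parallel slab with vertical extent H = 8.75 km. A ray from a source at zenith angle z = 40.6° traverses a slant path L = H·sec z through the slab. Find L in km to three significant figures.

11.5 km

sec z = 1/cos 40.6° = 1.3171.
L = 8.75 × 1.3171 = 11.524 km.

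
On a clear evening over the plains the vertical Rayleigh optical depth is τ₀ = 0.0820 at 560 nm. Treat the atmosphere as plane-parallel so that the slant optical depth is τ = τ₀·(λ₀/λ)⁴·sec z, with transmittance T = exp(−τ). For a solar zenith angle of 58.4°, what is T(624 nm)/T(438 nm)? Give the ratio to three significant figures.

Airmass: sec 58.4° = 1.9084.
τ(624 nm) = 0.0820 × (560/624)⁴ × 1.9084 = 0.0820 × 0.6487 × 1.9084 = 0.1015.
τ(438 nm) = 0.0820 × (560/438)⁴ × 1.9084 = 0.0820 × 2.6721 × 1.9084 = 0.4182.
T(624)/T(438) = exp(τ_B − τ_A) = exp(0.3167) = 1.3725.

1.37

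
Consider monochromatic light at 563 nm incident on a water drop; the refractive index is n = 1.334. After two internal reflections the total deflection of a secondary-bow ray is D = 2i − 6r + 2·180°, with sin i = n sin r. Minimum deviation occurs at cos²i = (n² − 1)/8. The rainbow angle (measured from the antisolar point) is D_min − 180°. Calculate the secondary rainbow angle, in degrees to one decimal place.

51.2°

cos²i = (1.77956 − 1)/8 = 0.09744; i = arccos(0.31216) = 71.810°.
sin r = sin 71.810°/1.334 = 0.71217; r = 45.411°.
D_min = 2·71.810° − 6·45.411° + 360° = 231.153°.
Rainbow angle = D_min − 180° = 51.153°.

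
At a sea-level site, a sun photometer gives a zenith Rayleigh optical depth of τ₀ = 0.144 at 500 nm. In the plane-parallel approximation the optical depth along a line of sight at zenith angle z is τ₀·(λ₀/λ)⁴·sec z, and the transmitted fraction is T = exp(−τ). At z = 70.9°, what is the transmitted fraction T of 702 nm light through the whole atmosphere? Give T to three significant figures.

sec 70.9° = 3.0561.
τ = 0.144 × (500/702)⁴ × 3.0561 = 0.144 × 0.2574 × 3.0561 = 0.1133.
T = exp(−0.1133) = 0.8929.

0.893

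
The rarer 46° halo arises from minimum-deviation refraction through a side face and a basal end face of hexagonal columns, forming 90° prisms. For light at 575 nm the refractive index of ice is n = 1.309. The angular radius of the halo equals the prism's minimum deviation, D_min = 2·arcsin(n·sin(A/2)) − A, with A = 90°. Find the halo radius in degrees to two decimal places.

45.52°

n·sin(A/2) = 1.309 × sin 45° = 1.309 × 0.7071 = 0.9256.
D_min = 2·arcsin(0.9256) − 90° = 2 × 67.759° − 90° = 45.519°.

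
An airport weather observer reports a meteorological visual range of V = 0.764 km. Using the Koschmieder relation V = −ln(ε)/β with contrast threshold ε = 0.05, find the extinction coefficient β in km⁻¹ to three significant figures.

β = −ln(0.05) / V = 2.996 / 0.764 = 3.9211 km⁻¹.

3.92 km⁻¹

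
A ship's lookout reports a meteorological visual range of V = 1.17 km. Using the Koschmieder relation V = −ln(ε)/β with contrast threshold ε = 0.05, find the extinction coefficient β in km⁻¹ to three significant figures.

2.56 km⁻¹

β = −ln(0.05) / V = 2.996 / 1.17 = 2.5605 km⁻¹.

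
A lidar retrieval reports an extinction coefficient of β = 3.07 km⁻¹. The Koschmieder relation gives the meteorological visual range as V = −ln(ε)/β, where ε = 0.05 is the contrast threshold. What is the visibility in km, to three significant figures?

V = −ln(0.05) / 3.07 = 2.996 / 3.07 = 0.9758 km.

0.976 km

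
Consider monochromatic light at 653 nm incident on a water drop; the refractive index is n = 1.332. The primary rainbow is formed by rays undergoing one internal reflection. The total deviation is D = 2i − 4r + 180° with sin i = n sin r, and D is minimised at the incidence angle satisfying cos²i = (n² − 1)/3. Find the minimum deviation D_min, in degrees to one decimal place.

cos²i = (1.77422 − 1)/3 = 0.25807; i = arccos(0.50801) = 59.469°.
sin r = sin 59.469°/1.332 = 0.64666; r = 40.290°.
D_min = 2·59.469° − 4·40.290° + 180° = 137.776°.

137.8°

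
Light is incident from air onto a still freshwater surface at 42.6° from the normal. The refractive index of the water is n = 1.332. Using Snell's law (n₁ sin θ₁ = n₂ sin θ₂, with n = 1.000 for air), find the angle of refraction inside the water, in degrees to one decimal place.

30.5°

Snell: sin θ_r = sin θ_i / n = sin 42.6° / 1.332 = 0.6769 / 1.332 = 0.5082.
θ_r = arcsin(0.5082) = 30.54°.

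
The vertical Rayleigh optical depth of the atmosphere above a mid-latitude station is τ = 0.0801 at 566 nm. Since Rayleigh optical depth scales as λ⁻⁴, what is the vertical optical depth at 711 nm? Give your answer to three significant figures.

0.0322

τ(711 nm) = τ(566 nm) × (566/711)⁴ = 0.0801 × (0.7961)⁴ = 0.0801 × 0.4016 = 0.0322.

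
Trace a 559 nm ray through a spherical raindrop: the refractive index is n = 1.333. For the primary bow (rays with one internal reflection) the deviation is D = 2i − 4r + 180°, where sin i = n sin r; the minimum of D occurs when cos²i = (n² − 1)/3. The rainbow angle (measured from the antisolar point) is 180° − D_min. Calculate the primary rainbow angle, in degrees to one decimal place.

cos²i = (1.77689 − 1)/3 = 0.25896; i = arccos(0.50888) = 59.410°.
sin r = sin 59.410°/1.333 = 0.64579; r = 40.225°.
D_min = 2·59.410° − 4·40.225° + 180° = 137.922°.
Rainbow angle = 180° − D_min = 42.078°.

42.1°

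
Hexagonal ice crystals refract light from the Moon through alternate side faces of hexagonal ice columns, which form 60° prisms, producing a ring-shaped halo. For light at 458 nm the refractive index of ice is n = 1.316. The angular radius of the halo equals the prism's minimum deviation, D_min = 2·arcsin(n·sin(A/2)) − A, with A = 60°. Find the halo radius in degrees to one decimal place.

n·sin(A/2) = 1.316 × sin 30° = 1.316 × 0.5000 = 0.6580.
D_min = 2·arcsin(0.6580) − 60° = 2 × 41.148° − 60° = 22.295°.

22.3°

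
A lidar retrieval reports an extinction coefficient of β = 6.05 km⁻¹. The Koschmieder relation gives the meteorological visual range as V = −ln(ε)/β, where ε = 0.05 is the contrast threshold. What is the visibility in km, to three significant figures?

0.495 km

V = −ln(0.05) / 6.05 = 2.996 / 6.05 = 0.4952 km.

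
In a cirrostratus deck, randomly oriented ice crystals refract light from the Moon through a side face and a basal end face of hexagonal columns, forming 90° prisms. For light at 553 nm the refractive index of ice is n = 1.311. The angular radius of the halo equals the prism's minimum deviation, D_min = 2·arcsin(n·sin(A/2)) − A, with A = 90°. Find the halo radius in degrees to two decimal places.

n·sin(A/2) = 1.311 × sin 45° = 1.311 × 0.7071 = 0.9270.
D_min = 2·arcsin(0.9270) − 90° = 2 × 67.974° − 90° = 45.949°.

45.95°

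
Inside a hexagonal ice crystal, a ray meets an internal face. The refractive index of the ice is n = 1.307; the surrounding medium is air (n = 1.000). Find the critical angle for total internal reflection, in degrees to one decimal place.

49.9°

sin θ_c = n_air / n = 1.000 / 1.307 = 0.7651.
θ_c = arcsin(0.7651) = 49.92°.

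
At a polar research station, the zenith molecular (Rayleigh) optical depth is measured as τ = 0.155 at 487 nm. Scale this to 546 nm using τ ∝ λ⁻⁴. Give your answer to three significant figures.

0.0981

τ(546 nm) = τ(487 nm) × (487/546)⁴ = 0.155 × (0.8919)⁴ = 0.155 × 0.6329 = 0.0981.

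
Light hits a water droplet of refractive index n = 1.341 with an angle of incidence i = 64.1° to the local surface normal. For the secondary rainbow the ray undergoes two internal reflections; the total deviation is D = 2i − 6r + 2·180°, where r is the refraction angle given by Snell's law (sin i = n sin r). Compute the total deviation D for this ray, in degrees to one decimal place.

sin r = sin 64.1° / 1.341 = 0.8996/1.341 = 0.6708; r = 42.13°.
D = 2·64.1° − 6·42.13° + 2·180° = 128.20° − 252.78° + 360° = 235.42°.

235.4°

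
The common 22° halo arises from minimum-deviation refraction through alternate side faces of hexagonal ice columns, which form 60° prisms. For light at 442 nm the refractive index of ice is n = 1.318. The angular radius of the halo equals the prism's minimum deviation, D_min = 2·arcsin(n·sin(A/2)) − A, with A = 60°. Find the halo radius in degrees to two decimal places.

n·sin(A/2) = 1.318 × sin 30° = 1.318 × 0.5000 = 0.6590.
D_min = 2·arcsin(0.6590) − 60° = 2 × 41.224° − 60° = 22.447°.

22.45°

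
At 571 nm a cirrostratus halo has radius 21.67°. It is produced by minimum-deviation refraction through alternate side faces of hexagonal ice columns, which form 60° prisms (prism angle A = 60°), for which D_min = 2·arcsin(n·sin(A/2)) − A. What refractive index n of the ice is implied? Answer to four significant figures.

1.308

Rearranging: n = sin((D_min + A)/2) / sin(A/2).
(D_min + A)/2 = (21.67° + 60°)/2 = 40.835°.
n = sin 40.835° / sin 30° = 0.6539 / 0.5000 = 1.3078.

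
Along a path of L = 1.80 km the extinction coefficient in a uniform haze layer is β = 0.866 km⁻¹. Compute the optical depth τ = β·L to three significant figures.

1.56

τ = β·L = 0.866 × 1.80 = 1.5588.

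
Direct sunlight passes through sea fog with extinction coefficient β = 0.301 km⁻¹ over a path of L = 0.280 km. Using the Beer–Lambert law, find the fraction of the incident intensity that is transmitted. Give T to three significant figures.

τ = β·L = 0.301 × 0.280 = 0.0843.
T = exp(−0.0843) = 0.9192.

0.919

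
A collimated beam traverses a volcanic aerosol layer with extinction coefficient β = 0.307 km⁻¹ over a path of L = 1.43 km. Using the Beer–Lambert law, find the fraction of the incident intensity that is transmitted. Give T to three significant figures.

τ = β·L = 0.307 × 1.43 = 0.4390.
T = exp(−0.4390) = 0.6447.

0.645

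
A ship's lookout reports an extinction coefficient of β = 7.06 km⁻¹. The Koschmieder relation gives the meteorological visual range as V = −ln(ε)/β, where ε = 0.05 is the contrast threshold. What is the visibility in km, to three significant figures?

V = −ln(0.05) / 7.06 = 2.996 / 7.06 = 0.4243 km.

0.424 km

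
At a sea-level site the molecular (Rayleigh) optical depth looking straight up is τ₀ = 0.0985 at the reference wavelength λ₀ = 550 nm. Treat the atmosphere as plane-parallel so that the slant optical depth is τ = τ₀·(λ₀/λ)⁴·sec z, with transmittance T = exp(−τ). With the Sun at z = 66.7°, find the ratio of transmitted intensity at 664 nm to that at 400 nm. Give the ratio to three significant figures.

2.17

Airmass: sec 66.7° = 2.5282.
τ(664 nm) = 0.0985 × (550/664)⁴ × 2.5282 = 0.0985 × 0.4707 × 2.5282 = 0.1172.
τ(400 nm) = 0.0985 × (550/400)⁴ × 2.5282 = 0.0985 × 3.5745 × 2.5282 = 0.8901.
T(664)/T(400) = exp(τ_B − τ_A) = exp(0.7729) = 2.1660.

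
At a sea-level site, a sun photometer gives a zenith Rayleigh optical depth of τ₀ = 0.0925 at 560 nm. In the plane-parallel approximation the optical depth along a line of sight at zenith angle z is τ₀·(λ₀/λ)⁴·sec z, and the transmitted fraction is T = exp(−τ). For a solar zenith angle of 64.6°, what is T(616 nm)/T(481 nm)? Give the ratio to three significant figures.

1.28

Airmass: sec 64.6° = 2.3314.
τ(616 nm) = 0.0925 × (560/616)⁴ × 2.3314 = 0.0925 × 0.6830 × 2.3314 = 0.1473.
τ(481 nm) = 0.0925 × (560/481)⁴ × 2.3314 = 0.0925 × 1.8373 × 2.3314 = 0.3962.
T(616)/T(481) = exp(τ_B − τ_A) = exp(0.2489) = 1.2826.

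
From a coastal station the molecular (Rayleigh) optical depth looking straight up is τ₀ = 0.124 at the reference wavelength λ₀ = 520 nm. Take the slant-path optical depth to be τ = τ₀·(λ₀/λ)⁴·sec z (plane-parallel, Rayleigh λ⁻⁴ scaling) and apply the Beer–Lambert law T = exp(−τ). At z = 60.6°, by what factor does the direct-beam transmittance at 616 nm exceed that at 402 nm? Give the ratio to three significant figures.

1.78

Airmass: sec 60.6° = 2.0371.
τ(616 nm) = 0.124 × (520/616)⁴ × 2.0371 = 0.124 × 0.5078 × 2.0371 = 0.1283.
τ(402 nm) = 0.124 × (520/402)⁴ × 2.0371 = 0.124 × 2.7997 × 2.0371 = 0.7072.
T(616)/T(402) = exp(τ_B − τ_A) = exp(0.5789) = 1.7841.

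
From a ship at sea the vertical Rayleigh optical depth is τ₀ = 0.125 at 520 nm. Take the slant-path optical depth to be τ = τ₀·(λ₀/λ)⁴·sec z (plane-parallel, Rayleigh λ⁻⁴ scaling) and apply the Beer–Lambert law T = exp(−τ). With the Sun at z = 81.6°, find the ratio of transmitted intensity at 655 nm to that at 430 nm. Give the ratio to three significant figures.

Airmass: sec 81.6° = 6.8454.
τ(655 nm) = 0.125 × (520/655)⁴ × 6.8454 = 0.125 × 0.3972 × 6.8454 = 0.3399.
τ(430 nm) = 0.125 × (520/430)⁴ × 6.8454 = 0.125 × 2.1386 × 6.8454 = 1.8300.
T(655)/T(430) = exp(τ_B − τ_A) = exp(1.4901) = 4.4375.

4.44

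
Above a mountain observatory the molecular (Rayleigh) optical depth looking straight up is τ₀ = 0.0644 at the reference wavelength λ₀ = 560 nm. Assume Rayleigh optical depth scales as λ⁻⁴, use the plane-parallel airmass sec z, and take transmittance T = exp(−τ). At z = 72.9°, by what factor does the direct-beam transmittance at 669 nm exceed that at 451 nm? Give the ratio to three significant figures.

Airmass: sec 72.9° = 3.4009.
τ(669 nm) = 0.0644 × (560/669)⁴ × 3.4009 = 0.0644 × 0.4910 × 3.4009 = 0.1075.
τ(451 nm) = 0.0644 × (560/451)⁴ × 3.4009 = 0.0644 × 2.3771 × 3.4009 = 0.5206.
T(669)/T(451) = exp(τ_B − τ_A) = exp(0.4131) = 1.5115.

1.51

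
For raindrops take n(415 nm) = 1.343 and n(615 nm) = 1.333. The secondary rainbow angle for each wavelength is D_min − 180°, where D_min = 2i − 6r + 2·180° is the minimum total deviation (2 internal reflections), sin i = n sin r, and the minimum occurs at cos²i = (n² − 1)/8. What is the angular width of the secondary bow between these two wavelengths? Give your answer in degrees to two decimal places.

2.59°

At 415 nm (n = 1.343): cos²i = 0.10046 → i = 71.522°, r = 44.928°, D_min = 233.478°, rainbow angle = 53.478°.
At 615 nm (n = 1.333): cos²i = 0.09711 → i = 71.843°, r = 45.466°, D_min = 230.891°, rainbow angle = 50.891°.
Angular width = |53.478° − 50.891°| = 2.587°.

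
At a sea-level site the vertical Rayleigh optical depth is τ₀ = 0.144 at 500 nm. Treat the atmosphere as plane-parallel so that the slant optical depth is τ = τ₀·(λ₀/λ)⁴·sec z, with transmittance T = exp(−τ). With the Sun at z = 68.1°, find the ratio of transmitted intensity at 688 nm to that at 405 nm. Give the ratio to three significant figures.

2.20

Airmass: sec 68.1° = 2.6811.
τ(688 nm) = 0.144 × (500/688)⁴ × 2.6811 = 0.144 × 0.2789 × 2.6811 = 0.1077.
τ(405 nm) = 0.144 × (500/405)⁴ × 2.6811 = 0.144 × 2.3231 × 2.6811 = 0.8969.
T(688)/T(405) = exp(τ_B − τ_A) = exp(0.7892) = 2.2016.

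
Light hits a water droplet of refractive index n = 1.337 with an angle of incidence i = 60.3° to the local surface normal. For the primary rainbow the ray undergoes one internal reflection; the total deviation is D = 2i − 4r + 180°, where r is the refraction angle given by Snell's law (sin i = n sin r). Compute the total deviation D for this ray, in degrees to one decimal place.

138.5°

sin r = sin 60.3° / 1.337 = 0.8686/1.337 = 0.6497; r = 40.52°.
D = 2·60.3° − 4·40.52° + 180° = 120.60° − 162.07° + 180° = 138.53°.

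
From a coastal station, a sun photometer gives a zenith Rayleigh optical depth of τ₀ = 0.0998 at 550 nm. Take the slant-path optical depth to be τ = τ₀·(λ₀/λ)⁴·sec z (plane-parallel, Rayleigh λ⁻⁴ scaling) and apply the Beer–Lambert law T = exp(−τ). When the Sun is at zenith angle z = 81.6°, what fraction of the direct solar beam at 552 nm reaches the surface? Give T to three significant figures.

0.510

sec 81.6° = 6.8454.
τ = 0.0998 × (550/552)⁴ × 6.8454 = 0.0998 × 0.9856 × 6.8454 = 0.6733.
T = exp(−0.6733) = 0.5100.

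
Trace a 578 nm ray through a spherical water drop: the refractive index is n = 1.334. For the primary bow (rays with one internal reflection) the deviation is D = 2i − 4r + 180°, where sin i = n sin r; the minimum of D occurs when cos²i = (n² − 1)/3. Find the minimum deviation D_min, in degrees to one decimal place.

cos²i = (1.77956 − 1)/3 = 0.25985; i = arccos(0.50976) = 59.352°.
sin r = sin 59.352°/1.334 = 0.64492; r = 40.159°.
D_min = 2·59.352° − 4·40.159° + 180° = 138.067°.

138.1°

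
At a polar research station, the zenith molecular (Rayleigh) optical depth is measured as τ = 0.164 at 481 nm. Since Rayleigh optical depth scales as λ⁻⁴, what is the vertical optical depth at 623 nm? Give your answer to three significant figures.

0.0583

τ(623 nm) = τ(481 nm) × (481/623)⁴ = 0.164 × (0.7721)⁴ = 0.164 × 0.3553 = 0.0583.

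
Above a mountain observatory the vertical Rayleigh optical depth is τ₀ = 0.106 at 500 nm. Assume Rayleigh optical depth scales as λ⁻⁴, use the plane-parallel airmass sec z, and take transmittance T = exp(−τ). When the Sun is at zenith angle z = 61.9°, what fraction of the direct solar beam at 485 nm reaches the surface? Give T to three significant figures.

sec 61.9° = 2.1231.
τ = 0.106 × (500/485)⁴ × 2.1231 = 0.106 × 1.1296 × 2.1231 = 0.2542.
T = exp(−0.2542) = 0.7755.

0.776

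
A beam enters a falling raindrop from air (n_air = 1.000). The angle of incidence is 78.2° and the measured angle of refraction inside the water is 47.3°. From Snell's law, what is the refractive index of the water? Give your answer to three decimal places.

1.332

n = sin θ_i / sin θ_r = sin 78.2° / sin 47.3° = 0.9789 / 0.7349 = 1.3319.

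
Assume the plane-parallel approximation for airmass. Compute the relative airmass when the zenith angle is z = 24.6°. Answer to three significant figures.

X = sec z = 1/cos 24.6° = 1/0.9092 = 1.0998.

1.10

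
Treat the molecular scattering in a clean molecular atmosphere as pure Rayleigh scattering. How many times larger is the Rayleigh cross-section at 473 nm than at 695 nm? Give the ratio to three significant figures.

Rayleigh scattering ∝ λ⁻⁴, so the ratio of coefficients is the inverse fourth power of the wavelength ratio.
σ(473)/σ(695) = (695/473)⁴ = (1.4693)⁴ = 4.661.

4.66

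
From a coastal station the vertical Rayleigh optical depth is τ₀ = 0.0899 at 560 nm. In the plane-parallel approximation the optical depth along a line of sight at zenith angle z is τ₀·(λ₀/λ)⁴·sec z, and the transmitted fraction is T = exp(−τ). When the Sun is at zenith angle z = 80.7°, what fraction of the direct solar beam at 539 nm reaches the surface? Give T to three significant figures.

0.523

sec 80.7° = 6.1880.
τ = 0.0899 × (560/539)⁴ × 6.1880 = 0.0899 × 1.1652 × 6.1880 = 0.6482.
T = exp(−0.6482) = 0.5230.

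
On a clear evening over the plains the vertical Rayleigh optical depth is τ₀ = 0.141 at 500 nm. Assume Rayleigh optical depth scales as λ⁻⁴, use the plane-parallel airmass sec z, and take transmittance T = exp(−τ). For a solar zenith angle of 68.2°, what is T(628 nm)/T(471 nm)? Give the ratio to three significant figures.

Airmass: sec 68.2° = 2.6927.
τ(628 nm) = 0.141 × (500/628)⁴ × 2.6927 = 0.141 × 0.4018 × 2.6927 = 0.1526.
τ(471 nm) = 0.141 × (500/471)⁴ × 2.6927 = 0.141 × 1.2700 × 2.6927 = 0.4822.
T(628)/T(471) = exp(τ_B − τ_A) = exp(0.3296) = 1.3904.

1.39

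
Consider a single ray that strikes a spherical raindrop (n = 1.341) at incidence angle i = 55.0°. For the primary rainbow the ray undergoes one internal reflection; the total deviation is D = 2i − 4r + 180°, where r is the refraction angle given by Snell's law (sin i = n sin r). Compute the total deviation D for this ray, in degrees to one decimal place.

139.4°

sin r = sin 55.0° / 1.341 = 0.8192/1.341 = 0.6109; r = 37.65°.
D = 2·55.0° − 4·37.65° + 180° = 110.00° − 150.60° + 180° = 139.40°.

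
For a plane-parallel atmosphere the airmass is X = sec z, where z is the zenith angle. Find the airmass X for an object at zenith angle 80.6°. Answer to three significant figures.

6.12

X = sec z = 1/cos 80.6° = 1/0.1633 = 6.1227.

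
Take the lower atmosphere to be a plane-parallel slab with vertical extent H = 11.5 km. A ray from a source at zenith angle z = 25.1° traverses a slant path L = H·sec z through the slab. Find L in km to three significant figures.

sec z = 1/cos 25.1° = 1.1043.
L = 11.5 × 1.1043 = 12.699 km.

12.7 km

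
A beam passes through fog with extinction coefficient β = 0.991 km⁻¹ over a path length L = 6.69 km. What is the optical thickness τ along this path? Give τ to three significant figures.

6.63

τ = β·L = 0.991 × 6.69 = 6.6298.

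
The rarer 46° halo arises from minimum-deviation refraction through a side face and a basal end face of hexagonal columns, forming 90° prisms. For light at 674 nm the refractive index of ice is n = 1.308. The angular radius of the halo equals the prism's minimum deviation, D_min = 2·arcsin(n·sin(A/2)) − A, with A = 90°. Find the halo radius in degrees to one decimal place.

n·sin(A/2) = 1.308 × sin 45° = 1.308 × 0.7071 = 0.9249.
D_min = 2·arcsin(0.9249) − 90° = 2 × 67.653° − 90° = 45.305°.

45.3°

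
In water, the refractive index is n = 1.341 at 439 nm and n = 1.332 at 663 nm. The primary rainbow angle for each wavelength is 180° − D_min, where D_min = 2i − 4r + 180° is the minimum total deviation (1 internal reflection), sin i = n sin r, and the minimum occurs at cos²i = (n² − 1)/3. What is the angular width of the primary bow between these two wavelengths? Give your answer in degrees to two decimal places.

1.29°

At 439 nm (n = 1.341): cos²i = 0.26609 → i = 58.946°, r = 39.705°, D_min = 139.071°, rainbow angle = 40.929°.
At 663 nm (n = 1.332): cos²i = 0.25807 → i = 59.469°, r = 40.290°, D_min = 137.776°, rainbow angle = 42.224°.
Angular width = |40.929° − 42.224°| = 1.295°.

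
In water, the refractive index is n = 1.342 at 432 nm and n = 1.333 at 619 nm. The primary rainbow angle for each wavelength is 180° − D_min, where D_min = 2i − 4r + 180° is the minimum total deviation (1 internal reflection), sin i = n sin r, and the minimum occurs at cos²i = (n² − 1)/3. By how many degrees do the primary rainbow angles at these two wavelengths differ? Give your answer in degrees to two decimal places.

1.29°

At 432 nm (n = 1.342): cos²i = 0.26699 → i = 58.888°, r = 39.641°, D_min = 139.213°, rainbow angle = 40.787°.
At 619 nm (n = 1.333): cos²i = 0.25896 → i = 59.410°, r = 40.225°, D_min = 137.922°, rainbow angle = 42.078°.
Angular width = |40.787° − 42.078°| = 1.291°.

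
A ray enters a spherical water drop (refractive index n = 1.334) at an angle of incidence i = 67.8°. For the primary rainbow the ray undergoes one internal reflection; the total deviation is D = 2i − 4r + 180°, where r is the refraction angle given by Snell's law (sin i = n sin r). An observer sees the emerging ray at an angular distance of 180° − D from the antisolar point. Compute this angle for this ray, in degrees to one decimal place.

40.2°

sin r = sin 67.8° / 1.334 = 0.9259/1.334 = 0.6941; r = 43.95°.
D = 2·67.8° − 4·43.95° + 180° = 135.60° − 175.81° + 180° = 139.79°.
Angle from antisolar point = 180° − D = 40.21°.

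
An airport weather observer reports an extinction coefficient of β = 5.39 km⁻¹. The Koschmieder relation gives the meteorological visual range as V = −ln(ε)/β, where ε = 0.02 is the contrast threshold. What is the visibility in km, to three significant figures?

0.726 km

V = −ln(0.02) / 5.39 = 3.912 / 5.39 = 0.7258 km.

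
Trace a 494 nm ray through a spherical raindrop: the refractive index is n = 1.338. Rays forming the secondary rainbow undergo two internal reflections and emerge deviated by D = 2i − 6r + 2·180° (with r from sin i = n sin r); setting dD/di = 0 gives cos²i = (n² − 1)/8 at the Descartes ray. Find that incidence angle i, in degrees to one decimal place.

71.7°

cos²i = (1.338² − 1)/8 = (1.79024 − 1)/8 = 0.09878.
cos i = 0.31429, so i = 71.682°.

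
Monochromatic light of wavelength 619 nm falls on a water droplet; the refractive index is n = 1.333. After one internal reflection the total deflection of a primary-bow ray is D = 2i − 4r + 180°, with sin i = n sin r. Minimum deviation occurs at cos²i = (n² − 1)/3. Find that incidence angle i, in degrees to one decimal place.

59.4°

cos²i = (1.333² − 1)/3 = (1.77689 − 1)/3 = 0.25896.
cos i = 0.50888, so i = 59.410°.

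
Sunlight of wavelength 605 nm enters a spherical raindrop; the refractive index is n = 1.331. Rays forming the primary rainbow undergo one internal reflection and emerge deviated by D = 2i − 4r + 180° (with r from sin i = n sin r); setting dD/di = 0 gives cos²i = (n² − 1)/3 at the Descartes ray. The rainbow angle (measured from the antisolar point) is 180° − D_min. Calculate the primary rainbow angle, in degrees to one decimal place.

42.4°

cos²i = (1.77156 − 1)/3 = 0.25719; i = arccos(0.50714) = 59.527°.
sin r = sin 59.527°/1.331 = 0.64753; r = 40.356°.
D_min = 2·59.527° − 4·40.356° + 180° = 137.630°.
Rainbow angle = 180° − D_min = 42.370°.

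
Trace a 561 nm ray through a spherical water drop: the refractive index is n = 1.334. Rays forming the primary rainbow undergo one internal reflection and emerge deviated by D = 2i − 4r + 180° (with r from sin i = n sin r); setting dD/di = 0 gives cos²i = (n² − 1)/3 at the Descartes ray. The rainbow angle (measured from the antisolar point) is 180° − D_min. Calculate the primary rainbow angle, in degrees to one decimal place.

41.9°

cos²i = (1.77956 − 1)/3 = 0.25985; i = arccos(0.50976) = 59.352°.
sin r = sin 59.352°/1.334 = 0.64492; r = 40.159°.
D_min = 2·59.352° − 4·40.159° + 180° = 138.067°.
Rainbow angle = 180° − D_min = 41.933°.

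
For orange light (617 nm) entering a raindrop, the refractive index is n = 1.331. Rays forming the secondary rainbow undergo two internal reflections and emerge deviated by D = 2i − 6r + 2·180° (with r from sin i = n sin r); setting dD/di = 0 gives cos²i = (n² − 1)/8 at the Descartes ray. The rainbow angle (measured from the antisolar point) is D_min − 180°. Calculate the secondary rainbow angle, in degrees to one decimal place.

cos²i = (1.77156 − 1)/8 = 0.09645; i = arccos(0.31056) = 71.907°.
sin r = sin 71.907°/1.331 = 0.71417; r = 45.575°.
D_min = 2·71.907° − 6·45.575° + 360° = 230.365°.
Rainbow angle = D_min − 180° = 50.365°.

50.4°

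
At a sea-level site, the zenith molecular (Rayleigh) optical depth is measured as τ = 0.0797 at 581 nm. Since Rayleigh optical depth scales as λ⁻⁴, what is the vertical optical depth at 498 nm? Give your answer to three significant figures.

τ(498 nm) = τ(581 nm) × (581/498)⁴ = 0.0797 × (1.1667)⁴ = 0.0797 × 1.8526 = 0.1477.

0.148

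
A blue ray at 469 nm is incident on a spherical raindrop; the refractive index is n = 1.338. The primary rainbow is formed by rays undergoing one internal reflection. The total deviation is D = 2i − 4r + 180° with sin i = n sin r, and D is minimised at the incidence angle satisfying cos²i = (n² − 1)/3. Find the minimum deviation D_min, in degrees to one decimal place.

138.6°

cos²i = (1.79024 − 1)/3 = 0.26341; i = arccos(0.51324) = 59.120°.
sin r = sin 59.120°/1.338 = 0.64144; r = 39.899°.
D_min = 2·59.120° − 4·39.899° + 180° = 138.643°.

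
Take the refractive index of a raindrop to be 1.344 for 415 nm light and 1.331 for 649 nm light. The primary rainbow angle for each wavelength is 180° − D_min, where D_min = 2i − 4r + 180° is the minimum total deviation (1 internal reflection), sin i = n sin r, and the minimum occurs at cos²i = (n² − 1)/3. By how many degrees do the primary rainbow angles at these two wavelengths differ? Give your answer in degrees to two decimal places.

1.86°

At 415 nm (n = 1.344): cos²i = 0.26878 → i = 58.772°, r = 39.512°, D_min = 139.495°, rainbow angle = 40.505°.
At 649 nm (n = 1.331): cos²i = 0.25719 → i = 59.527°, r = 40.356°, D_min = 137.630°, rainbow angle = 42.370°.
Angular width = |40.505° − 42.370°| = 1.865°.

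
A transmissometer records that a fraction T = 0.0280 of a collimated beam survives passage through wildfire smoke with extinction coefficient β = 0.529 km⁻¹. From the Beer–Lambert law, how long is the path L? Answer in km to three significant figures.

6.76 km

Beer–Lambert: T = exp(−βL) ⇒ L = −ln(T)/β = −ln(0.0280)/0.529 = 3.5756/0.529 = 6.759 km.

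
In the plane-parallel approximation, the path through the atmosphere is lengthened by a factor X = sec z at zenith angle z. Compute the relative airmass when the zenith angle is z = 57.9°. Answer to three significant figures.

X = sec z = 1/cos 57.9° = 1/0.5314 = 1.8818.

1.88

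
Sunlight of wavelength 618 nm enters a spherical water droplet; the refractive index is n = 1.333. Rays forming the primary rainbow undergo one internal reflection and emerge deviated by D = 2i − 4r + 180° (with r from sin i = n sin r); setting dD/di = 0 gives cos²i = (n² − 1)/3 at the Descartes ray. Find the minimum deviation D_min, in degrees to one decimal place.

137.9°

cos²i = (1.77689 − 1)/3 = 0.25896; i = arccos(0.50888) = 59.410°.
sin r = sin 59.410°/1.333 = 0.64579; r = 40.225°.
D_min = 2·59.410° − 4·40.225° + 180° = 137.922°.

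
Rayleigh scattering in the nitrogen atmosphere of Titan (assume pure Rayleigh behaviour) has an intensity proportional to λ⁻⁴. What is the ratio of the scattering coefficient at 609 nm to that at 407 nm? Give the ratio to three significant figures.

0.199

Rayleigh scattering ∝ λ⁻⁴, so the ratio of coefficients is the inverse fourth power of the wavelength ratio.
σ(609)/σ(407) = (407/609)⁴ = (0.6683)⁴ = 0.1995.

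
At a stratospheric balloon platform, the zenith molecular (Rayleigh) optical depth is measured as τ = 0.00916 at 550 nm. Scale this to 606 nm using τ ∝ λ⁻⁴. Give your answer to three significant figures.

τ(606 nm) = τ(550 nm) × (550/606)⁴ = 0.00916 × (0.9076)⁴ = 0.00916 × 0.6785 = 0.0062.

0.00622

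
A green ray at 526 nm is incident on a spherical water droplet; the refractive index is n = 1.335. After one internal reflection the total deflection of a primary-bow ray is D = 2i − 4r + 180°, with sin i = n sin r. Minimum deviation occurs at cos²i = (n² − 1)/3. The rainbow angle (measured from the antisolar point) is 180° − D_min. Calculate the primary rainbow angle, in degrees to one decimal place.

41.8°

cos²i = (1.78222 − 1)/3 = 0.26074; i = arccos(0.51063) = 59.294°.
sin r = sin 59.294°/1.335 = 0.64405; r = 40.094°.
D_min = 2·59.294° − 4·40.094° + 180° = 138.212°.
Rainbow angle = 180° − D_min = 41.788°.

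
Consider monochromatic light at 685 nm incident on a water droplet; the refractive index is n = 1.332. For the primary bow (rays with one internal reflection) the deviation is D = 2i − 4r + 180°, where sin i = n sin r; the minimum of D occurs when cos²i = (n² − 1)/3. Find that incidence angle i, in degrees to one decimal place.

cos²i = (1.332² − 1)/3 = (1.77422 − 1)/3 = 0.25807.
cos i = 0.50801, so i = 59.469°.

59.5°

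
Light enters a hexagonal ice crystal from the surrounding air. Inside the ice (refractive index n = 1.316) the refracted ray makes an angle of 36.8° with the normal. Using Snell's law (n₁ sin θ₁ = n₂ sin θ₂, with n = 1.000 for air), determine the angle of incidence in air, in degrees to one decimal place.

Snell: sin θ_i = n · sin θ_r = 1.316 × sin 36.8° = 1.316 × 0.5990 = 0.7883.
θ_i = arcsin(0.7883) = 52.03°.

52.0°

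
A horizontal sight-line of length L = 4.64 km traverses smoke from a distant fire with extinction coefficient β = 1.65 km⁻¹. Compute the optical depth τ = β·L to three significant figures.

7.66

τ = β·L = 1.65 × 4.64 = 7.6560.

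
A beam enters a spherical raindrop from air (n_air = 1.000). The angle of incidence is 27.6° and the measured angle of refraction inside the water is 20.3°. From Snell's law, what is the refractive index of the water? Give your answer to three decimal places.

1.335

n = sin θ_i / sin θ_r = sin 27.6° / sin 20.3° = 0.4633 / 0.3469 = 1.3354.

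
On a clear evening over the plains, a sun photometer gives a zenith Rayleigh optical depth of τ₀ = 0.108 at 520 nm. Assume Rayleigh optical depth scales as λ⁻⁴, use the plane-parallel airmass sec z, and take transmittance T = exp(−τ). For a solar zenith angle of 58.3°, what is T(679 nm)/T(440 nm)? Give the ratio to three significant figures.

Airmass: sec 58.3° = 1.9031.
τ(679 nm) = 0.108 × (520/679)⁴ × 1.9031 = 0.108 × 0.3440 × 1.9031 = 0.0707.
τ(440 nm) = 0.108 × (520/440)⁴ × 1.9031 = 0.108 × 1.9508 × 1.9031 = 0.4009.
T(679)/T(440) = exp(τ_B − τ_A) = exp(0.3302) = 1.3913.

1.39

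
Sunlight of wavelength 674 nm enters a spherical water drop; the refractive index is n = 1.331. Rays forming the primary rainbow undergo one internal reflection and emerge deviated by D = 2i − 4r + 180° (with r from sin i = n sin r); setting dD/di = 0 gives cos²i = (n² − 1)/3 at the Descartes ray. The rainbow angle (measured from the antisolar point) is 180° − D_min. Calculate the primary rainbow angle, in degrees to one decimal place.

42.4°

cos²i = (1.77156 − 1)/3 = 0.25719; i = arccos(0.50714) = 59.527°.
sin r = sin 59.527°/1.331 = 0.64753; r = 40.356°.
D_min = 2·59.527° − 4·40.356° + 180° = 137.630°.
Rainbow angle = 180° − D_min = 42.370°.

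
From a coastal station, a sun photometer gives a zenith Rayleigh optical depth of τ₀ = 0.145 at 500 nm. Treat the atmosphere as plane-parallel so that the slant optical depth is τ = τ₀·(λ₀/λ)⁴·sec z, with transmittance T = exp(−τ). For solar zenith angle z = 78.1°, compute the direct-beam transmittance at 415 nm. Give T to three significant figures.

sec 78.1° = 4.8496.
τ = 0.145 × (500/415)⁴ × 4.8496 = 0.145 × 2.1071 × 4.8496 = 1.4817.
T = exp(−1.4817) = 0.2273.

0.227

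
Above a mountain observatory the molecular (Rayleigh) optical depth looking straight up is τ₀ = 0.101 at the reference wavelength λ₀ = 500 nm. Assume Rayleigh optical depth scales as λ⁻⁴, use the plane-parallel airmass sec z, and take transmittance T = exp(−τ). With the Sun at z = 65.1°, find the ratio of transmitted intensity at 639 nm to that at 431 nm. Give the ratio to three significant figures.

1.41

Airmass: sec 65.1° = 2.3751.
τ(639 nm) = 0.101 × (500/639)⁴ × 2.3751 = 0.101 × 0.3749 × 2.3751 = 0.0899.
τ(431 nm) = 0.101 × (500/431)⁴ × 2.3751 = 0.101 × 1.8112 × 2.3751 = 0.4345.
T(639)/T(431) = exp(τ_B − τ_A) = exp(0.3446) = 1.4114.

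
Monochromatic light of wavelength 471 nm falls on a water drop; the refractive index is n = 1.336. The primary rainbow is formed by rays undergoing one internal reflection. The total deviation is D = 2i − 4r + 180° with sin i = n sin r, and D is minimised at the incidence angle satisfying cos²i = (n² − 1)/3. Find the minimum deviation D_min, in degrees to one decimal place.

138.4°

cos²i = (1.78490 − 1)/3 = 0.26163; i = arccos(0.51150) = 59.236°.
sin r = sin 59.236°/1.336 = 0.64318; r = 40.029°.
D_min = 2·59.236° − 4·40.029° + 180° = 138.356°.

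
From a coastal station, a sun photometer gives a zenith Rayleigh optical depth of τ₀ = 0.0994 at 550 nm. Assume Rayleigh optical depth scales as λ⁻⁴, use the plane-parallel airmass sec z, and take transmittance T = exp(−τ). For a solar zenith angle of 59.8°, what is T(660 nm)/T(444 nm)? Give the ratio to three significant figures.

1.45

Airmass: sec 59.8° = 1.9880.
τ(660 nm) = 0.0994 × (550/660)⁴ × 1.9880 = 0.0994 × 0.4823 × 1.9880 = 0.0953.
τ(444 nm) = 0.0994 × (550/444)⁴ × 1.9880 = 0.0994 × 2.3546 × 1.9880 = 0.4653.
T(660)/T(444) = exp(τ_B − τ_A) = exp(0.3700) = 1.4477.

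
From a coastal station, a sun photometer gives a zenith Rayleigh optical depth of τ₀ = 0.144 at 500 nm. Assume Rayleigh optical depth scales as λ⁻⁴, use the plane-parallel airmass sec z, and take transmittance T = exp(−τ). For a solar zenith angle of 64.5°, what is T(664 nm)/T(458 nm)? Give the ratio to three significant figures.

Airmass: sec 64.5° = 2.3228.
τ(664 nm) = 0.144 × (500/664)⁴ × 2.3228 = 0.144 × 0.3215 × 2.3228 = 0.1075.
τ(458 nm) = 0.144 × (500/458)⁴ × 2.3228 = 0.144 × 1.4204 × 2.3228 = 0.4751.
T(664)/T(458) = exp(τ_B − τ_A) = exp(0.3676) = 1.4442.

1.44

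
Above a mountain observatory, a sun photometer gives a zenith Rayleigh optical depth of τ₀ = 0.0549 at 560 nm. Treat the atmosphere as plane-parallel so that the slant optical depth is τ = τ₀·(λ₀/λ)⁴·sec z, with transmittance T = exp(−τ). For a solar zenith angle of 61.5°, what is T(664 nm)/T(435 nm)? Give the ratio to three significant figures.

Airmass: sec 61.5° = 2.0957.
τ(664 nm) = 0.0549 × (560/664)⁴ × 2.0957 = 0.0549 × 0.5059 × 2.0957 = 0.0582.
τ(435 nm) = 0.0549 × (560/435)⁴ × 2.0957 = 0.0549 × 2.7466 × 2.0957 = 0.3160.
T(664)/T(435) = exp(τ_B − τ_A) = exp(0.2578) = 1.2941.

1.29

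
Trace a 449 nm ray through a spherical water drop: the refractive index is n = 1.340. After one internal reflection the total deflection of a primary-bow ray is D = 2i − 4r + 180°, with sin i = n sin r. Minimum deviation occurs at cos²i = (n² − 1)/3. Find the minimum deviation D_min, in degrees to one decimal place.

cos²i = (1.79560 − 1)/3 = 0.26520; i = arccos(0.51498) = 59.004°.
sin r = sin 59.004°/1.340 = 0.63971; r = 39.770°.
D_min = 2·59.004° − 4·39.770° + 180° = 138.929°.

138.9°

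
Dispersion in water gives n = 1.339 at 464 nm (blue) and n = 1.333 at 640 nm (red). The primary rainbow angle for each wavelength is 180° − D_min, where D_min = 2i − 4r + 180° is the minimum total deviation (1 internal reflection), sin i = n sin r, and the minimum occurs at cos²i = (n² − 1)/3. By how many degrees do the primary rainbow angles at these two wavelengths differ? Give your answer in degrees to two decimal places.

0.86°

At 464 nm (n = 1.339): cos²i = 0.26431 → i = 59.062°, r = 39.834°, D_min = 138.786°, rainbow angle = 41.214°.
At 640 nm (n = 1.333): cos²i = 0.25896 → i = 59.410°, r = 40.225°, D_min = 137.922°, rainbow angle = 42.078°.
Angular width = |41.214° − 42.078°| = 0.865°.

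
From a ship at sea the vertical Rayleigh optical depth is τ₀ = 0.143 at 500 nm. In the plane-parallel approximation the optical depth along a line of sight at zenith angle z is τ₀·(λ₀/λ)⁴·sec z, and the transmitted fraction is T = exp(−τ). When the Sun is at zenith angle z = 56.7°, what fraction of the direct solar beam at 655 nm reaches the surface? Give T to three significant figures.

sec 56.7° = 1.8214.
τ = 0.143 × (500/655)⁴ × 1.8214 = 0.143 × 0.3396 × 1.8214 = 0.0884.
T = exp(−0.0884) = 0.9154.

0.915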